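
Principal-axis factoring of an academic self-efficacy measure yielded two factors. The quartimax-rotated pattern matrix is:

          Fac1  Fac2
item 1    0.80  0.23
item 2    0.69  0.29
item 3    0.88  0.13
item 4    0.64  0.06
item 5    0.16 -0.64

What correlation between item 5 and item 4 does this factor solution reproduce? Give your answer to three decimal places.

0.064

r̂ = Σ λ_i·λ_j across factors = (0.16)(0.64) + (-0.64)(0.06)
  = +0.1024 -0.0384 = 0.0640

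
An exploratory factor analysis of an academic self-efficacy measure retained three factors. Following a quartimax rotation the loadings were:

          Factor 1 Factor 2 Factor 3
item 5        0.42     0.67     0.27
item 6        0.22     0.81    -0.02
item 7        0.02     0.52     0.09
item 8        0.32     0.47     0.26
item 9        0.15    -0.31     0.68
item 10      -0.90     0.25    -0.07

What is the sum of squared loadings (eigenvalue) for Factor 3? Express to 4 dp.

SS loadings for Factor 3 = 0.27² + (-0.02)² + 0.09² + 0.26² + 0.68² + (-0.07)² = 0.0729 + 0.0004 + 0.0081 + 0.0676 + 0.4624 + 0.0049 = 0.6163

0.6163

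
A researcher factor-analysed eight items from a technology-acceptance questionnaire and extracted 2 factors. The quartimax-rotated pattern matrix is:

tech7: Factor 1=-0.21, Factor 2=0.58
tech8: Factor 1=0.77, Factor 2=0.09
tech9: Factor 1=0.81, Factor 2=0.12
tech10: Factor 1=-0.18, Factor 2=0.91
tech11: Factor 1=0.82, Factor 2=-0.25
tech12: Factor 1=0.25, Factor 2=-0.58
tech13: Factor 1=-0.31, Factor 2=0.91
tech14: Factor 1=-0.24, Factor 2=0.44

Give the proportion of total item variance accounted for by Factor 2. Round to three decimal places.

SS loadings for Factor 2 = 0.58² + 0.09² + 0.12² + 0.91² + (-0.25)² + (-0.58)² + 0.91² + 0.44² = 2.6076
Proportion of variance = 2.6076 / 8 = 0.3260.

0.326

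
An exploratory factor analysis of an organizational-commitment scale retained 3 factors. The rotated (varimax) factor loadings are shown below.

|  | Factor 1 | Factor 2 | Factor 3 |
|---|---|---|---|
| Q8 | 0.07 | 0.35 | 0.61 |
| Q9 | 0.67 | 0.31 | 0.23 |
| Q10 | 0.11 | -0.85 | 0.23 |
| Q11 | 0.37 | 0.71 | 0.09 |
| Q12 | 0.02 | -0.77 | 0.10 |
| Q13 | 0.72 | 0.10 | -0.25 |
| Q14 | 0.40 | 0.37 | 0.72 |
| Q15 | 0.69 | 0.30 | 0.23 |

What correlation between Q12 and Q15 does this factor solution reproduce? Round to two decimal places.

-0.19

r̂ = Σ λ_i·λ_j across factors = (0.02)(0.69) + (-0.77)(0.30) + (0.10)(0.23)
  = +0.0138 -0.2310 +0.0230 = -0.1942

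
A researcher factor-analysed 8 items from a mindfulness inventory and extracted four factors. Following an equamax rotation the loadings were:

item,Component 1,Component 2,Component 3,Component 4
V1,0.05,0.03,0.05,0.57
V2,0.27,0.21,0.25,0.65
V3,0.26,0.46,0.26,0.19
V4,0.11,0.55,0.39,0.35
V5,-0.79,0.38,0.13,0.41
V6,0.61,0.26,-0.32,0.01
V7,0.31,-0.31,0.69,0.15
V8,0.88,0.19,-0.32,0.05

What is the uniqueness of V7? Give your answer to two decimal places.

h² = 0.31² + (-0.31)² + 0.69² + 0.15² = 0.0961 + 0.0961 + 0.4761 + 0.0225 = 0.6908
Uniqueness u² = 1 − h² = 1 − 0.6908 = 0.3092

0.31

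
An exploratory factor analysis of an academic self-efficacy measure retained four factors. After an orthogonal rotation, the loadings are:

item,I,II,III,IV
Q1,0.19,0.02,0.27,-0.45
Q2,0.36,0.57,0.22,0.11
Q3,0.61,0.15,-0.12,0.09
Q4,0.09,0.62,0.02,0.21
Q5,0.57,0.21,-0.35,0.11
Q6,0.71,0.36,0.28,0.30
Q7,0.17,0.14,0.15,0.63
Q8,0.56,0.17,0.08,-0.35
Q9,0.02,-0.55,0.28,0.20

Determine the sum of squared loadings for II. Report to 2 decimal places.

1.26

SS loadings for II = 0.02² + 0.57² + 0.15² + 0.62² + 0.21² + 0.36² + 0.14² + 0.17² + (-0.55)² = 0.0004 + 0.3249 + 0.0225 + 0.3844 + 0.0441 + 0.1296 + 0.0196 + 0.0289 + 0.3025 = 1.2569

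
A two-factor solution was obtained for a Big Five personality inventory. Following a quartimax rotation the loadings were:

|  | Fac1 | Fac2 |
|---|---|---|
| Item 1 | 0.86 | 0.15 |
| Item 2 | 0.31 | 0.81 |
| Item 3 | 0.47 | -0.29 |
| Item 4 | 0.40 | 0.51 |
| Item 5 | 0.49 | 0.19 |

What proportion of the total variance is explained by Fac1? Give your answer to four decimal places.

SS loadings for Fac1 = 0.86² + 0.31² + 0.47² + 0.40² + 0.49² = 1.4567
Proportion of variance = 1.4567 / 5 = 0.2913.

0.2913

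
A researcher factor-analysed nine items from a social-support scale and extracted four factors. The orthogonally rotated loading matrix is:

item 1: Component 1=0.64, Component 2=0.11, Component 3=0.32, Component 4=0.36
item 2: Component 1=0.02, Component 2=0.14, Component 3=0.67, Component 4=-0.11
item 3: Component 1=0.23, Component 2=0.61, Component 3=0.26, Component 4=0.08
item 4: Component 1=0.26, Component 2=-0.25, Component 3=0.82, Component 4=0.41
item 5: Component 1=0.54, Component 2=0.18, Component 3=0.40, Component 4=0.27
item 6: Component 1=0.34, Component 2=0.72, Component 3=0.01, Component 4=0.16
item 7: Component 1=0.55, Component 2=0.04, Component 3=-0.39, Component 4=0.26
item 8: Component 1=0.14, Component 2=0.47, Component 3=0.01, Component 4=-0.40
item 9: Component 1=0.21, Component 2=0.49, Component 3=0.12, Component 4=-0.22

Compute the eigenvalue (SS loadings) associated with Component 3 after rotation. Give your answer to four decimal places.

1.6180

SS loadings for Component 3 = 0.32² + 0.67² + 0.26² + 0.82² + 0.40² + 0.01² + (-0.39)² + 0.01² + 0.12² = 0.1024 + 0.4489 + 0.0676 + 0.6724 + 0.1600 + 0.0001 + 0.1521 + 0.0001 + 0.0144 = 1.6180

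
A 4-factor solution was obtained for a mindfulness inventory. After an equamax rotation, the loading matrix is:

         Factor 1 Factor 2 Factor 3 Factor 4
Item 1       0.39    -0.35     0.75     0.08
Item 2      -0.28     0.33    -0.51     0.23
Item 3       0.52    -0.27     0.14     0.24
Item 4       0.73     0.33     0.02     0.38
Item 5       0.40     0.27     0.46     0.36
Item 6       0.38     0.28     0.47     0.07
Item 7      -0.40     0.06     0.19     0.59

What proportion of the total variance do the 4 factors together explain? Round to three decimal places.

0.589

SS loadings by factor: 1.4982, 0.5681, 1.3112, 0.7439; total = 4.1214.
Total variance with 7 standardized items is 7, so the solution explains 4.1214/7 = 0.5888.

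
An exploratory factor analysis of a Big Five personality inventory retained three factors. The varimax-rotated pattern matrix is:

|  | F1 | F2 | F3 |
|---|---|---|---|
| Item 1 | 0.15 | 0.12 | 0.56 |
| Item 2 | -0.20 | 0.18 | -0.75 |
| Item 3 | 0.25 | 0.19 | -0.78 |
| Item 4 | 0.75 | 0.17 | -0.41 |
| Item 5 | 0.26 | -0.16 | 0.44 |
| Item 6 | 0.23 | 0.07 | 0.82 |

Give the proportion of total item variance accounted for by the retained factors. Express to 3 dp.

SS loadings by factor: 0.8080, 0.1423, 2.5186; total = 3.4689.
Total variance with 6 standardized items is 6, so the solution explains 3.4689/6 = 0.5782.

0.578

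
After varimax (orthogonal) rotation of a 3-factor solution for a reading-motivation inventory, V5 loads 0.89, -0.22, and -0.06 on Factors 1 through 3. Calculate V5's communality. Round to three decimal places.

h² = 0.89² + (-0.22)² + (-0.06)² = 0.7921 + 0.0484 + 0.0036 = 0.8441

0.844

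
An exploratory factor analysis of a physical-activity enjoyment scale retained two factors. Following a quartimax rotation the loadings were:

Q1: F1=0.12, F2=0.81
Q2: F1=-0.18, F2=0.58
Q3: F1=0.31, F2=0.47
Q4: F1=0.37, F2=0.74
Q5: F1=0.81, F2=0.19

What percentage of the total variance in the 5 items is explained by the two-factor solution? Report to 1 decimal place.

SS loadings by factor: 0.9359, 1.7971; total = 2.7330.
Total variance with 5 standardized items is 5, so the solution explains 2.7330/5 = 0.5466 = 54.66%.

54.7%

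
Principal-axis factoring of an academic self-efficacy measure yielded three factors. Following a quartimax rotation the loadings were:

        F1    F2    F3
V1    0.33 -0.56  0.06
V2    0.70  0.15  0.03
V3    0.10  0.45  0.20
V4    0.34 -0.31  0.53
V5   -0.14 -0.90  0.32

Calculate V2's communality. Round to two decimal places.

h² = 0.70² + 0.15² + 0.03² = 0.4900 + 0.0225 + 0.0009 = 0.5134

0.51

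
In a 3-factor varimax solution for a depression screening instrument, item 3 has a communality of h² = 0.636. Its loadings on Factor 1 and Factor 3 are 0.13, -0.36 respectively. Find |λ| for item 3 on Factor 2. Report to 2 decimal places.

0.70

Under orthogonal rotation h² = Σλ², so λ_Factor 2² = h² − (0.1465) = 0.636 − 0.1465 = 0.4895.
|λ| = √0.4895 = 0.6996.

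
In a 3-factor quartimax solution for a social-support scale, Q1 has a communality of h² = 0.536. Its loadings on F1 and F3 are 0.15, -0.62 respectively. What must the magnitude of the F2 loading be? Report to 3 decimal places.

Under orthogonal rotation h² = Σλ², so λ_F2² = h² − (0.4069) = 0.536 − 0.4069 = 0.1291.
|λ| = √0.1291 = 0.3593.

0.359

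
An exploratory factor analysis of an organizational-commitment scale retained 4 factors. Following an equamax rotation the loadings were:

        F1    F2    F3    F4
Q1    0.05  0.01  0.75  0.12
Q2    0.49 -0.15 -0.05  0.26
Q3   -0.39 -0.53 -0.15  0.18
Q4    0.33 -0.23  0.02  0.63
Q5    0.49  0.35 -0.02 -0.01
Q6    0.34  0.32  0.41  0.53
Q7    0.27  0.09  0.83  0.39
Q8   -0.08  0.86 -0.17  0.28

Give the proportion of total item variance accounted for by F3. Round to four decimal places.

SS loadings for F3 = 0.75² + (-0.05)² + (-0.15)² + 0.02² + (-0.02)² + 0.41² + 0.83² + (-0.17)² = 1.4742
Proportion of variance = 1.4742 / 8 = 0.1843.

0.1843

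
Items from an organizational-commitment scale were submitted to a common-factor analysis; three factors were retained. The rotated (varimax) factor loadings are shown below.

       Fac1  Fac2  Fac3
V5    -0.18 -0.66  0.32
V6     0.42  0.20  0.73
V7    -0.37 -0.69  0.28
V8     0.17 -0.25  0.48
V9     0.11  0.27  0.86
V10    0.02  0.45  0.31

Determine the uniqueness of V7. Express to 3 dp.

h² = (-0.37)² + (-0.69)² + 0.28² = 0.1369 + 0.4761 + 0.0784 = 0.6914
Uniqueness u² = 1 − h² = 1 − 0.6914 = 0.3086

0.309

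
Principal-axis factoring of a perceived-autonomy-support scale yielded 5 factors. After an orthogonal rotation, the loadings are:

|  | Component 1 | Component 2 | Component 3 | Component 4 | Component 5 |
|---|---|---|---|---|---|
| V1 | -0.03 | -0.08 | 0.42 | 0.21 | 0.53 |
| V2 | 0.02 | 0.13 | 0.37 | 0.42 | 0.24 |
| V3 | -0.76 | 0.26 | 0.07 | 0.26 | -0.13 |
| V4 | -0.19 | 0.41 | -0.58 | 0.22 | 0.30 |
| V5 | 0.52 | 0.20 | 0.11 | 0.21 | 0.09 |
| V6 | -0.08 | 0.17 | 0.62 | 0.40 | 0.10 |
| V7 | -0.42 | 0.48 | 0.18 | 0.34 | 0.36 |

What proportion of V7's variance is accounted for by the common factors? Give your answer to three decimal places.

0.684

h² = (-0.42)² + 0.48² + 0.18² + 0.34² + 0.36² = 0.1764 + 0.2304 + 0.0324 + 0.1156 + 0.1296 = 0.6844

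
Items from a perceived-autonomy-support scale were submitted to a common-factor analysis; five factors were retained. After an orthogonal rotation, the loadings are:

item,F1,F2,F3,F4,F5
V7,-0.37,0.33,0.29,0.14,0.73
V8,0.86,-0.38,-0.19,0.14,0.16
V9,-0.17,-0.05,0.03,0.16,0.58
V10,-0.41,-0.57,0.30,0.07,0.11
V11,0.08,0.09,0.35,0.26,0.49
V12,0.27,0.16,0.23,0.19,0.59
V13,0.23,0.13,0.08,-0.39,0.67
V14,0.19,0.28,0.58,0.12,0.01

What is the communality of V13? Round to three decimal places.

h² = 0.23² + 0.13² + 0.08² + (-0.39)² + 0.67² = 0.0529 + 0.0169 + 0.0064 + 0.1521 + 0.4489 = 0.6772

0.677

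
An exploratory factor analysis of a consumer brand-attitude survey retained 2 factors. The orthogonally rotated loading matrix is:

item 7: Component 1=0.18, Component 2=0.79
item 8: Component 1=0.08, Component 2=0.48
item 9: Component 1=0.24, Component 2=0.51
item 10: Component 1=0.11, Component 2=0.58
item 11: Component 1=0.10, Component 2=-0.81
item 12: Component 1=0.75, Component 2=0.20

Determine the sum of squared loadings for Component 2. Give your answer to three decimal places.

2.147

SS loadings for Component 2 = 0.79² + 0.48² + 0.51² + 0.58² + (-0.81)² + 0.20² = 0.6241 + 0.2304 + 0.2601 + 0.3364 + 0.6561 + 0.0400 = 2.1471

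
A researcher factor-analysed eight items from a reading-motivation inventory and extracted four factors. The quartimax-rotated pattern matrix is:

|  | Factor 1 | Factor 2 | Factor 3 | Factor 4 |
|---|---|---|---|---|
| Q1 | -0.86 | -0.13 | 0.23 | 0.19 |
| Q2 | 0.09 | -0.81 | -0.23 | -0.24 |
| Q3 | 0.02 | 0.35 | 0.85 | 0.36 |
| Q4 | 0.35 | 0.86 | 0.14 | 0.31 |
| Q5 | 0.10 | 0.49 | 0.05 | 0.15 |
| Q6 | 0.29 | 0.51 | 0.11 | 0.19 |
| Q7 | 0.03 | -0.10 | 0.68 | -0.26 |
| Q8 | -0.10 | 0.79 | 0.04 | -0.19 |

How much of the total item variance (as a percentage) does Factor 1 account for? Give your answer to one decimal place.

SS loadings for Factor 1 = (-0.86)² + 0.09² + 0.02² + 0.35² + 0.10² + 0.29² + 0.03² + (-0.10)² = 0.9756
With 8 standardized items, total variance = 8. Proportion = 0.9756/8 = 0.1219 → 12.19%.

12.2%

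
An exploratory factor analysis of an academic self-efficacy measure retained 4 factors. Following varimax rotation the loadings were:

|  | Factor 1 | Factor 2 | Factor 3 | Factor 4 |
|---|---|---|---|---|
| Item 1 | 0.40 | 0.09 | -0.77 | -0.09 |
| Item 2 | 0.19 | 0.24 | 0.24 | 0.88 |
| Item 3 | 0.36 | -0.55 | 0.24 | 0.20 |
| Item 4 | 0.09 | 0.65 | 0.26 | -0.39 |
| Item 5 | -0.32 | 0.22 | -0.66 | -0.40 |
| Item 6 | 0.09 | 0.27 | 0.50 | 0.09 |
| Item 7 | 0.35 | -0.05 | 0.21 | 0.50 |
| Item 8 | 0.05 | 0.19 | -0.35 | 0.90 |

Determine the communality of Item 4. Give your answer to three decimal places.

h² = 0.09² + 0.65² + 0.26² + (-0.39)² = 0.0081 + 0.4225 + 0.0676 + 0.1521 = 0.6503

0.650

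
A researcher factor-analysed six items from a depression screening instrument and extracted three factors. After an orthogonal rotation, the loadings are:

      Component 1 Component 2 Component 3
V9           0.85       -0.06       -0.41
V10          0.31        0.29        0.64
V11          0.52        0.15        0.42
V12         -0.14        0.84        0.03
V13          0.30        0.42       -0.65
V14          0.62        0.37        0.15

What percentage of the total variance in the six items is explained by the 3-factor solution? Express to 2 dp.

Communalities: 0.8942, 0.5898, 0.4693, 0.7261, 0.6889, 0.5438; Σh² = 3.9121.
Total variance with 6 standardized items is 6, so the solution explains 3.9121/6 = 0.6520 = 65.20%.

65.20%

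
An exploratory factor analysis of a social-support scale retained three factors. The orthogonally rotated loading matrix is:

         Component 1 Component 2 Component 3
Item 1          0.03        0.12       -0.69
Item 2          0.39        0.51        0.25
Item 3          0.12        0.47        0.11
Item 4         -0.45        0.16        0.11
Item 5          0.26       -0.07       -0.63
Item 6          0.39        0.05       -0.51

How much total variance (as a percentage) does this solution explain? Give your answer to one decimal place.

39.0%

Communalities: 0.4914, 0.4747, 0.2474, 0.2402, 0.4694, 0.4147; Σh² = 2.3378.
Total variance with 6 standardized items is 6, so the solution explains 2.3378/6 = 0.3896 = 38.96%.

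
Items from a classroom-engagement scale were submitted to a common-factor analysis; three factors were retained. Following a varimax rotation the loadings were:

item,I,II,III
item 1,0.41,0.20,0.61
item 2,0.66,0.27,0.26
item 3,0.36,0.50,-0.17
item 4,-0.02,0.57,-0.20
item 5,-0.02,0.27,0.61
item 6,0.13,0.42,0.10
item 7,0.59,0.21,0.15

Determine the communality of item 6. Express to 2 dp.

h² = 0.13² + 0.42² + 0.10² = 0.0169 + 0.1764 + 0.0100 = 0.2033

0.20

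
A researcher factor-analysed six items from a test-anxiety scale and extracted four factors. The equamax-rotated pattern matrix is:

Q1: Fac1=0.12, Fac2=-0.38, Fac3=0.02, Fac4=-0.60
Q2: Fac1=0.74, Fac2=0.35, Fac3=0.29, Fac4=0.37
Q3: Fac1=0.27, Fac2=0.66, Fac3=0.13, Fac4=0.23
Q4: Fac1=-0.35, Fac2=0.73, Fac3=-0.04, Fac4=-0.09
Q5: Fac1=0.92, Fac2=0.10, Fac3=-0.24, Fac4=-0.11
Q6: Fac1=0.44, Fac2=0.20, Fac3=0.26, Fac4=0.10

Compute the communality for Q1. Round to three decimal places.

0.519

h² = 0.12² + (-0.38)² + 0.02² + (-0.60)² = 0.0144 + 0.1444 + 0.0004 + 0.3600 = 0.5192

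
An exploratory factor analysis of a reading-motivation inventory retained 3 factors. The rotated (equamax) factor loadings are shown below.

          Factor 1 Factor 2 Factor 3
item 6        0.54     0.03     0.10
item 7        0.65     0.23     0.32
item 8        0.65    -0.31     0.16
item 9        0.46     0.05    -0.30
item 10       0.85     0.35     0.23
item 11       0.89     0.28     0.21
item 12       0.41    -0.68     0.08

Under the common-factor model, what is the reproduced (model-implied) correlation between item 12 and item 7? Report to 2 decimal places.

r̂ = Σ λ_i·λ_j across factors = (0.41)(0.65) + (-0.68)(0.23) + (0.08)(0.32)
  = +0.2665 -0.1564 +0.0256 = 0.1357

0.14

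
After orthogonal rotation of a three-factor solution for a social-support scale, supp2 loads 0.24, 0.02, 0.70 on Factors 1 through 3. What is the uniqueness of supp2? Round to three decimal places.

0.452

h² = 0.24² + 0.02² + 0.70² = 0.0576 + 0.0004 + 0.4900 = 0.5480
Uniqueness u² = 1 − h² = 1 − 0.5480 = 0.4520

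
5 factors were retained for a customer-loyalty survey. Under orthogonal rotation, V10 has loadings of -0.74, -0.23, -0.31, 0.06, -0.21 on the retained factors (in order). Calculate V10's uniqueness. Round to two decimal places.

h² = (-0.74)² + (-0.23)² + (-0.31)² + 0.06² + (-0.21)² = 0.5476 + 0.0529 + 0.0961 + 0.0036 + 0.0441 = 0.7443
Uniqueness u² = 1 − h² = 1 − 0.7443 = 0.2557

0.26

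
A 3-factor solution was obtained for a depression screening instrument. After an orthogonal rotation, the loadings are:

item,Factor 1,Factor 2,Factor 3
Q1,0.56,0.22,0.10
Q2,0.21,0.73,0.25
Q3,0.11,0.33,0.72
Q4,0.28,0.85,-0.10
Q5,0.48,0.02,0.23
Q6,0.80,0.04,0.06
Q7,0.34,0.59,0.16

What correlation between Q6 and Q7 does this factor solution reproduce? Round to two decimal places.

r̂ = Σ λ_i·λ_j across factors = (0.80)(0.34) + (0.04)(0.59) + (0.06)(0.16)
  = +0.2720 +0.0236 +0.0096 = 0.3052

0.31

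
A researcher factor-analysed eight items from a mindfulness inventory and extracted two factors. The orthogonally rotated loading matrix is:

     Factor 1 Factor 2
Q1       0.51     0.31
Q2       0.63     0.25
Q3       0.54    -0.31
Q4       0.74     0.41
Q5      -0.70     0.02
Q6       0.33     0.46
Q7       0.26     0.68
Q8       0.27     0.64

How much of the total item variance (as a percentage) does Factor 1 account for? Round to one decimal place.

27.9%

SS loadings for Factor 1 = 0.51² + 0.63² + 0.54² + 0.74² + (-0.70)² + 0.33² + 0.26² + 0.27² = 2.2356
With 8 standardized items, total variance = 8. Proportion = 2.2356/8 = 0.2794 → 27.94%.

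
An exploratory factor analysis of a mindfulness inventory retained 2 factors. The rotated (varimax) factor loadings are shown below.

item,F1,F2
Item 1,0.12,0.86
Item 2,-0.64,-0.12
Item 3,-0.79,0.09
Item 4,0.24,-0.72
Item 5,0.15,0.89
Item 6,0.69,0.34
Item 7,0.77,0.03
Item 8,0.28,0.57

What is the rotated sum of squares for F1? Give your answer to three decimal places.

2.276

SS loadings for F1 = 0.12² + (-0.64)² + (-0.79)² + 0.24² + 0.15² + 0.69² + 0.77² + 0.28² = 0.0144 + 0.4096 + 0.6241 + 0.0576 + 0.0225 + 0.4761 + 0.5929 + 0.0784 = 2.2756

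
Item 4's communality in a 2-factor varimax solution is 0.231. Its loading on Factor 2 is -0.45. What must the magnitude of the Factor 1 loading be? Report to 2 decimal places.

Under orthogonal rotation h² = Σλ², so λ_Factor 1² = h² − (0.2025) = 0.231 − 0.2025 = 0.0285.
|λ| = √0.0285 = 0.1688.

0.17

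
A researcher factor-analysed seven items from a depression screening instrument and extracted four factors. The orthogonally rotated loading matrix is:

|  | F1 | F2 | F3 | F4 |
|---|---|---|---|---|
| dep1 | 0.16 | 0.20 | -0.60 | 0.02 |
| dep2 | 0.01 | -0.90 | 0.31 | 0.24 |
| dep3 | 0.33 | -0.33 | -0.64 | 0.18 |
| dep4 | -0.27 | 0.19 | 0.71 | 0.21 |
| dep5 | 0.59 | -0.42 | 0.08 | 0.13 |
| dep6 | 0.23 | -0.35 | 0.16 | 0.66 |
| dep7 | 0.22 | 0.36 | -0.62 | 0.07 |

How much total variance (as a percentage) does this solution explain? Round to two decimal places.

SS loadings by factor: 0.6569, 1.4235, 1.7862, 0.5919; total = 4.4585.
Total variance with 7 standardized items is 7, so the solution explains 4.4585/7 = 0.6369 = 63.69%.

63.69%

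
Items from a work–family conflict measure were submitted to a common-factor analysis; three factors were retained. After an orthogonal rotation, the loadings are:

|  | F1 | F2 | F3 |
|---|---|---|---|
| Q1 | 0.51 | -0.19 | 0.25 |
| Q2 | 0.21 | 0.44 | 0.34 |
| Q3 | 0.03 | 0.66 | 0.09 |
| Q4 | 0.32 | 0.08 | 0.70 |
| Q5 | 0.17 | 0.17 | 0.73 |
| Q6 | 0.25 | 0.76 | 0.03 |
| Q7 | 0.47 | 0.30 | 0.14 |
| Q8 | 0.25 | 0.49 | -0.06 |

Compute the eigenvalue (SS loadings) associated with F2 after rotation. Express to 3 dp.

SS loadings for F2 = (-0.19)² + 0.44² + 0.66² + 0.08² + 0.17² + 0.76² + 0.30² + 0.49² = 0.0361 + 0.1936 + 0.4356 + 0.0064 + 0.0289 + 0.5776 + 0.0900 + 0.2401 = 1.6083

1.608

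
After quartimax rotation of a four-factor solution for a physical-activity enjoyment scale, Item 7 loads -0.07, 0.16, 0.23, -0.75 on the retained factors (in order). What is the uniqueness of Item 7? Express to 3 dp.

h² = (-0.07)² + 0.16² + 0.23² + (-0.75)² = 0.0049 + 0.0256 + 0.0529 + 0.5625 = 0.6459
Uniqueness u² = 1 − h² = 1 − 0.6459 = 0.3541

0.354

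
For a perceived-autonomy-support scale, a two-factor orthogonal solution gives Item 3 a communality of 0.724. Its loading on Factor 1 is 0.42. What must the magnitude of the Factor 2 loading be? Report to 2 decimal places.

Under orthogonal rotation h² = Σλ², so λ_Factor 2² = h² − (0.1764) = 0.724 − 0.1764 = 0.5476.
|λ| = √0.5476 = 0.7400.

0.74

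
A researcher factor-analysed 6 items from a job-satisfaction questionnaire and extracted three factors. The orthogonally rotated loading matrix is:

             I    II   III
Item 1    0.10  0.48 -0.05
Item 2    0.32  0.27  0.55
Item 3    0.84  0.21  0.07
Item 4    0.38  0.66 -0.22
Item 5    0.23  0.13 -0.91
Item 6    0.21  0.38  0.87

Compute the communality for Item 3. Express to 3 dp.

h² = 0.84² + 0.21² + 0.07² = 0.7056 + 0.0441 + 0.0049 = 0.7546

0.755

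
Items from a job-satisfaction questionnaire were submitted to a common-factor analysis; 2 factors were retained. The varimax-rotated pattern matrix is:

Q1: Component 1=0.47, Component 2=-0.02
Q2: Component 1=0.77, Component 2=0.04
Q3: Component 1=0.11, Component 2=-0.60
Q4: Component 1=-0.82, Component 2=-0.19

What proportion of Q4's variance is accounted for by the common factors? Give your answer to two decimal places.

h² = (-0.82)² + (-0.19)² = 0.6724 + 0.0361 = 0.7085

0.71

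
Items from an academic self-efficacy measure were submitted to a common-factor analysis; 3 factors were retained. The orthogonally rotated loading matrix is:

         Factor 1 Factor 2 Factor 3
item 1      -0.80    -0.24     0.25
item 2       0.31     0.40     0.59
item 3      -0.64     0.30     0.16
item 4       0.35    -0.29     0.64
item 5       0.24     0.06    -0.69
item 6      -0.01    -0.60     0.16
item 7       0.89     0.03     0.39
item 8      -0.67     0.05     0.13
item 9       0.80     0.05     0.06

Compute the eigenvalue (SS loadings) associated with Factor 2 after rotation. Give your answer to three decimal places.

SS loadings for Factor 2 = (-0.24)² + 0.40² + 0.30² + (-0.29)² + 0.06² + (-0.60)² + 0.03² + 0.05² + 0.05² = 0.0576 + 0.1600 + 0.0900 + 0.0841 + 0.0036 + 0.3600 + 0.0009 + 0.0025 + 0.0025 = 0.7612

0.761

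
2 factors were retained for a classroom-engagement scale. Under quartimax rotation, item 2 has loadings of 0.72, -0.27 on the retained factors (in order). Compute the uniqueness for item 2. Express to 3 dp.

0.409

h² = 0.72² + (-0.27)² = 0.5184 + 0.0729 = 0.5913
Uniqueness u² = 1 − h² = 1 − 0.5913 = 0.4087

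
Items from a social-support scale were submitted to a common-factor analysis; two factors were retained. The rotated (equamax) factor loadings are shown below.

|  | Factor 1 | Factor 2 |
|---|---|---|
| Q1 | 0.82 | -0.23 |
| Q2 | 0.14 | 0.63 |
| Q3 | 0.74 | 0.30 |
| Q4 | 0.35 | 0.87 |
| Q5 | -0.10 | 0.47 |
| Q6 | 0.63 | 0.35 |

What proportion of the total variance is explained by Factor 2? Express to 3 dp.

SS loadings for Factor 2 = (-0.23)² + 0.63² + 0.30² + 0.87² + 0.47² + 0.35² = 1.6401
Proportion of variance = 1.6401 / 6 = 0.2734.

0.273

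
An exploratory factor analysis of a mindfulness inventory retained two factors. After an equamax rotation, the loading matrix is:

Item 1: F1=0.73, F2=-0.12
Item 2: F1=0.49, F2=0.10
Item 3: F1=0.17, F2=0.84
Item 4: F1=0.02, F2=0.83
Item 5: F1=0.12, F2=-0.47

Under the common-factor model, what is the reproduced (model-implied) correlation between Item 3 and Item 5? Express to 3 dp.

-0.374

r̂ = Σ λ_i·λ_j across factors = (0.17)(0.12) + (0.84)(-0.47)
  = +0.0204 -0.3948 = -0.3744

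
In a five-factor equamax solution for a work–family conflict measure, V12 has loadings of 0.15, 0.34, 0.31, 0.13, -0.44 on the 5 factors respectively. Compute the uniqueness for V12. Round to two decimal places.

h² = 0.15² + 0.34² + 0.31² + 0.13² + (-0.44)² = 0.0225 + 0.1156 + 0.0961 + 0.0169 + 0.1936 = 0.4447
Uniqueness u² = 1 − h² = 1 − 0.4447 = 0.5553

0.56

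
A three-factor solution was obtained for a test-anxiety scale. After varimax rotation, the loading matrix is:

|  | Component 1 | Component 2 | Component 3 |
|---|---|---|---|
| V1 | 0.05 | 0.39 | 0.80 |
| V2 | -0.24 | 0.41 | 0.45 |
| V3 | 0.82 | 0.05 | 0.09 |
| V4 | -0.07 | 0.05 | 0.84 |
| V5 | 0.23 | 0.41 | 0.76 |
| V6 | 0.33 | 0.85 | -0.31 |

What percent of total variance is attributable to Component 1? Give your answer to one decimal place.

SS loadings for Component 1 = 0.05² + (-0.24)² + 0.82² + (-0.07)² + 0.23² + 0.33² = 0.8992
With 6 standardized items, total variance = 6. Proportion = 0.8992/6 = 0.1499 → 14.99%.

15.0%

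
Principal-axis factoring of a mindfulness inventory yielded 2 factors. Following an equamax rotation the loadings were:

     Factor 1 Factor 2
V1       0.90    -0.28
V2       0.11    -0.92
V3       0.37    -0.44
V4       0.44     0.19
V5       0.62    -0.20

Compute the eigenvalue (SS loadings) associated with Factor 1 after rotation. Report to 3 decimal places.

SS loadings for Factor 1 = 0.90² + 0.11² + 0.37² + 0.44² + 0.62² = 0.8100 + 0.0121 + 0.1369 + 0.1936 + 0.3844 = 1.5370

1.537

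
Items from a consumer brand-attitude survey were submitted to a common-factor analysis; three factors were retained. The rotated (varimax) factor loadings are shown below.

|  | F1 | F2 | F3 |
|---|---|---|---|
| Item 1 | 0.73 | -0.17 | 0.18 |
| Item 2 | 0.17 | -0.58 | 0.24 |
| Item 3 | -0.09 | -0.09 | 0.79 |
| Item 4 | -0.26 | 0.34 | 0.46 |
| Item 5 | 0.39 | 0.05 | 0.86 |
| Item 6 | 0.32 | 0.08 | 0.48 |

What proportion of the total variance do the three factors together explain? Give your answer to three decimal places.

0.548

SS loadings by factor: 0.8920, 0.4979, 1.8957; total = 3.2856.
Total variance with 6 standardized items is 6, so the solution explains 3.2856/6 = 0.5476.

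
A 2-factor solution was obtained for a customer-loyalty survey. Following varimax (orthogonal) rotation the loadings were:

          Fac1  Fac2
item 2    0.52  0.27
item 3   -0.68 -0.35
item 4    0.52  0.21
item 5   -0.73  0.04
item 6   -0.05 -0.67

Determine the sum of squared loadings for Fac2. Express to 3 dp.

SS loadings for Fac2 = 0.27² + (-0.35)² + 0.21² + 0.04² + (-0.67)² = 0.0729 + 0.1225 + 0.0441 + 0.0016 + 0.4489 = 0.6900

0.690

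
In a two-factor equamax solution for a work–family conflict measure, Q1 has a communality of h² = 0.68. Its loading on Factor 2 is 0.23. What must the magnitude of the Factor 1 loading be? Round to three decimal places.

0.792

Under orthogonal rotation h² = Σλ², so λ_Factor 1² = h² − (0.0529) = 0.68 − 0.0529 = 0.6271.
|λ| = √0.6271 = 0.7919.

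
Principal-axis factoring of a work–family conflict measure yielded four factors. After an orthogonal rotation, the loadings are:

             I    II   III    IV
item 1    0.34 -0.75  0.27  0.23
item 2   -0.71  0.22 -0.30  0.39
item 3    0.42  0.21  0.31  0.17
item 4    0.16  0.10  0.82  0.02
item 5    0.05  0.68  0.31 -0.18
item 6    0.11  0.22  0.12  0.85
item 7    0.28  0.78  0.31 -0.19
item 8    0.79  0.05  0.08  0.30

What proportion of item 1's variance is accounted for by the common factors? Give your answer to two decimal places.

0.80

h² = 0.34² + (-0.75)² + 0.27² + 0.23² = 0.1156 + 0.5625 + 0.0729 + 0.0529 = 0.8039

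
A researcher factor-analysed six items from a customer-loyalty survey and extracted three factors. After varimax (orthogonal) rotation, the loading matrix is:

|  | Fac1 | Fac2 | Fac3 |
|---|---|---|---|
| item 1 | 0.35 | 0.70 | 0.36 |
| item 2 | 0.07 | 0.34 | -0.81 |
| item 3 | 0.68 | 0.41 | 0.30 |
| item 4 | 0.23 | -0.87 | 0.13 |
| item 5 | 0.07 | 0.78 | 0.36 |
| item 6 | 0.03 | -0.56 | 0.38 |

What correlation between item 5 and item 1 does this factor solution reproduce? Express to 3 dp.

0.700

r̂ = Σ λ_i·λ_j across factors = (0.07)(0.35) + (0.78)(0.70) + (0.36)(0.36)
  = +0.0245 +0.5460 +0.1296 = 0.7001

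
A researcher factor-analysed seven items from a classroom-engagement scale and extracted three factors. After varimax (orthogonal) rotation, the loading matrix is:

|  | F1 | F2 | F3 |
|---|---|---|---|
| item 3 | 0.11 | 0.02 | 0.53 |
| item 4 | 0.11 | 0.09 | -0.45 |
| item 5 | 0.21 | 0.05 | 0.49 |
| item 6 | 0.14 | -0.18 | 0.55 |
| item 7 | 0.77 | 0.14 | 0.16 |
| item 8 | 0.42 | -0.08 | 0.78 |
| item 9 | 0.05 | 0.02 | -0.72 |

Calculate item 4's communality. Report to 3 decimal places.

0.223

h² = 0.11² + 0.09² + (-0.45)² = 0.0121 + 0.0081 + 0.2025 = 0.2227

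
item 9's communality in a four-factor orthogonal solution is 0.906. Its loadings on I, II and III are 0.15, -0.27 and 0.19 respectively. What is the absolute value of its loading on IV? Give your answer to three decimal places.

Under orthogonal rotation h² = Σλ², so λ_IV² = h² − (0.1315) = 0.906 − 0.1315 = 0.7745.
|λ| = √0.7745 = 0.8801.

0.880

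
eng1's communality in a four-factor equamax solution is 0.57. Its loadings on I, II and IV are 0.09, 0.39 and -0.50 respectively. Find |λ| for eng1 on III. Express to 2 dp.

0.40

Under orthogonal rotation h² = Σλ², so λ_III² = h² − (0.4102) = 0.57 − 0.4102 = 0.1598.
|λ| = √0.1598 = 0.3997.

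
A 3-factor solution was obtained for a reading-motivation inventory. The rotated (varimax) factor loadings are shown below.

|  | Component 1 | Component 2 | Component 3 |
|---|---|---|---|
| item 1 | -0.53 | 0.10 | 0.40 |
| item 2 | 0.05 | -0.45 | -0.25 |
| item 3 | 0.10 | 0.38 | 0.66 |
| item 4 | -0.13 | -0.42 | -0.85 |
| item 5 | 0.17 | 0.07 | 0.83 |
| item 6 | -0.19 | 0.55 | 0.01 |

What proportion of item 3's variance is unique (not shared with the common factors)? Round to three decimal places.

h² = 0.10² + 0.38² + 0.66² = 0.0100 + 0.1444 + 0.4356 = 0.5900
Uniqueness u² = 1 − h² = 1 − 0.5900 = 0.4100

0.410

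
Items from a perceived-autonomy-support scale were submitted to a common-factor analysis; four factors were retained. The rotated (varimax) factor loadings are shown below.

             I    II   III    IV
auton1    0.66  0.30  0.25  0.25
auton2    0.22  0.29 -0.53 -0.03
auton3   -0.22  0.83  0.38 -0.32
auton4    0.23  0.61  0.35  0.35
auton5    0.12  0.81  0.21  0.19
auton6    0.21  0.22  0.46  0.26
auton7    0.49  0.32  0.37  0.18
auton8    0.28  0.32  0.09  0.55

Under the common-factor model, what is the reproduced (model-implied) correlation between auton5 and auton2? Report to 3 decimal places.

0.144

r̂ = Σ λ_i·λ_j across factors = (0.12)(0.22) + (0.81)(0.29) + (0.21)(-0.53) + (0.19)(-0.03)
  = +0.0264 +0.2349 -0.1113 -0.0057 = 0.1443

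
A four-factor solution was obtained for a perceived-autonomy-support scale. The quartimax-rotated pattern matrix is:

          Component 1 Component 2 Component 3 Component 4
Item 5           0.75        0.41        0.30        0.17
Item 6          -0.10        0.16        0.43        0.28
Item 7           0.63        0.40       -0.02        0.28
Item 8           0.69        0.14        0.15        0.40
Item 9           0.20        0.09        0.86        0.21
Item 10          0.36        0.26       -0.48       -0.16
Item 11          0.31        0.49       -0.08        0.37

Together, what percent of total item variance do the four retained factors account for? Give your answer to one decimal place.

60.4%

Communalities: 0.8495, 0.2989, 0.6357, 0.6782, 0.8318, 0.4532, 0.4795; Σh² = 4.2268.
Total variance with 7 standardized items is 7, so the solution explains 4.2268/7 = 0.6038 = 60.38%.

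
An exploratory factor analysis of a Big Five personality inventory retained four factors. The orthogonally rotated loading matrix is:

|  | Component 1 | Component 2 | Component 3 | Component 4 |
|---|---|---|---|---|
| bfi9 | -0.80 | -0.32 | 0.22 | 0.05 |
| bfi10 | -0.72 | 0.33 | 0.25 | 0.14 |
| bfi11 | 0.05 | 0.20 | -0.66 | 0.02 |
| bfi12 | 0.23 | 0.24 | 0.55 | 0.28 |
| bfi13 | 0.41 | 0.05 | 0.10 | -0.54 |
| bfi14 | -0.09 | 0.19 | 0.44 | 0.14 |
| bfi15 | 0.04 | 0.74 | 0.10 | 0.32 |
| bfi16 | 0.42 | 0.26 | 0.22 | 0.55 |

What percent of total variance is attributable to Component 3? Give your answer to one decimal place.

SS loadings for Component 3 = 0.22² + 0.25² + (-0.66)² + 0.55² + 0.10² + 0.44² + 0.10² + 0.22² = 1.1110
With 8 standardized items, total variance = 8. Proportion = 1.1110/8 = 0.1389 → 13.89%.

13.9%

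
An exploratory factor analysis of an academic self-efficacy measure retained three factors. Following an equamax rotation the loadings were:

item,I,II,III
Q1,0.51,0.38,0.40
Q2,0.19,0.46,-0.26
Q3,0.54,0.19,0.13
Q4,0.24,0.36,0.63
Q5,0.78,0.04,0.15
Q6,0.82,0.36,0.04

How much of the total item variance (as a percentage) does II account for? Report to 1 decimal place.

SS loadings for II = 0.38² + 0.46² + 0.19² + 0.36² + 0.04² + 0.36² = 0.6529
With 6 standardized items, total variance = 6. Proportion = 0.6529/6 = 0.1088 → 10.88%.

10.9%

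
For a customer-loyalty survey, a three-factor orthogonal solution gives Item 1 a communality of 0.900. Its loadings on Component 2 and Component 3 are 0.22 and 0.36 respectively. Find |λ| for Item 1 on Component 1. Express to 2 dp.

Under orthogonal rotation h² = Σλ², so λ_Component 1² = h² − (0.1780) = 0.900 − 0.1780 = 0.7220.
|λ| = √0.7220 = 0.8497.

0.85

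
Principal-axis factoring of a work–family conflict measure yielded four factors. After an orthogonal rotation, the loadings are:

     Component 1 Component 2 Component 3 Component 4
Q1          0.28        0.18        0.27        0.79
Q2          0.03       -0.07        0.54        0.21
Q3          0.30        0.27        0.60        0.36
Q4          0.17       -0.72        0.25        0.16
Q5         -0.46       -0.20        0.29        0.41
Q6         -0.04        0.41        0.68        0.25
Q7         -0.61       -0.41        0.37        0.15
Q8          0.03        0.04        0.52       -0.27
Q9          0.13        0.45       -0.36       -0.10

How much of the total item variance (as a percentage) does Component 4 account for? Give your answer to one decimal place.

12.9%

SS loadings for Component 4 = 0.79² + 0.21² + 0.36² + 0.16² + 0.41² + 0.25² + 0.15² + (-0.27)² + (-0.10)² = 1.1594
With 9 standardized items, total variance = 9. Proportion = 1.1594/9 = 0.1288 → 12.88%.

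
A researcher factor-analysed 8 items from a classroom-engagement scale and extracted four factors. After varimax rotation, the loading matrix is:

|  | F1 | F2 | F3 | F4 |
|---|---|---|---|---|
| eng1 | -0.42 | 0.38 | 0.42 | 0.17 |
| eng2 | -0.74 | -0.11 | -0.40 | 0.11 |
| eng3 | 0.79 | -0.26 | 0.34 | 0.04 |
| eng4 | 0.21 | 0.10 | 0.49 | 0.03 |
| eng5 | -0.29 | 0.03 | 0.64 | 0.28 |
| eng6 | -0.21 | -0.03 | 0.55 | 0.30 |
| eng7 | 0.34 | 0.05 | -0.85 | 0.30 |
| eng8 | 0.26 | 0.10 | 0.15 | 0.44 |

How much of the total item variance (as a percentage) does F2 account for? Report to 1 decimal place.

3.1%

SS loadings for F2 = 0.38² + (-0.11)² + (-0.26)² + 0.10² + 0.03² + (-0.03)² + 0.05² + 0.10² = 0.2484
With 8 standardized items, total variance = 8. Proportion = 0.2484/8 = 0.0311 → 3.10%.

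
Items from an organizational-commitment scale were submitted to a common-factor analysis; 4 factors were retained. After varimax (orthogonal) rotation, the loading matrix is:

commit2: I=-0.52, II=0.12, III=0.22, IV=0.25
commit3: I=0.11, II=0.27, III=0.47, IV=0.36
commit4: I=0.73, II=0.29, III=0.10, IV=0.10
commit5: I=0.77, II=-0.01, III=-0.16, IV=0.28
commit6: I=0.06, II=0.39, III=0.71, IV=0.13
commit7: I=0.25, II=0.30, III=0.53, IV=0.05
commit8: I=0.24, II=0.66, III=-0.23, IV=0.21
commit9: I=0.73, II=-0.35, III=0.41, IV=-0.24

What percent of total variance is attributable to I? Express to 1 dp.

25.8%

SS loadings for I = (-0.52)² + 0.11² + 0.73² + 0.77² + 0.06² + 0.25² + 0.24² + 0.73² = 2.0649
With 8 standardized items, total variance = 8. Proportion = 2.0649/8 = 0.2581 → 25.81%.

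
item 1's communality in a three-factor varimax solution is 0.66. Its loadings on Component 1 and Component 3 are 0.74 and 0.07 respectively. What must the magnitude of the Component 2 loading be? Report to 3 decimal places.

Under orthogonal rotation h² = Σλ², so λ_Component 2² = h² − (0.5525) = 0.66 − 0.5525 = 0.1075.
|λ| = √0.1075 = 0.3279.

0.328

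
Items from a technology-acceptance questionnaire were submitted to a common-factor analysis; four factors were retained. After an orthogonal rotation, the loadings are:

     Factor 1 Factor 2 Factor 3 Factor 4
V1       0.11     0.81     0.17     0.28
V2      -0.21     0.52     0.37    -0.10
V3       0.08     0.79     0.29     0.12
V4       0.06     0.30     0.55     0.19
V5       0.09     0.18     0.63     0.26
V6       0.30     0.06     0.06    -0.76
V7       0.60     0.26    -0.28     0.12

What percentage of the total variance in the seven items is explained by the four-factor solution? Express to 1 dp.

SS loadings by factor: 0.5243, 1.7442, 1.0313, 0.7985; total = 4.0983.
Total variance with 7 standardized items is 7, so the solution explains 4.0983/7 = 0.5855 = 58.55%.

58.5%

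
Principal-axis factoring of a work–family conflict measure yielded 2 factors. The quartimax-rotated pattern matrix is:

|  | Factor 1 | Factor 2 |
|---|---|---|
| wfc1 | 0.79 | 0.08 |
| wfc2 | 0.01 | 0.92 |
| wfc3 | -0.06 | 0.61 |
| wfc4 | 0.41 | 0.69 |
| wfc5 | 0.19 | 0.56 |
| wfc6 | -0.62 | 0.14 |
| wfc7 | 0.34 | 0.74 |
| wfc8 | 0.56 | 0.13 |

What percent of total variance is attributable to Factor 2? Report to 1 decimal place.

32.5%

SS loadings for Factor 2 = 0.08² + 0.92² + 0.61² + 0.69² + 0.56² + 0.14² + 0.74² + 0.13² = 2.5987
With 8 standardized items, total variance = 8. Proportion = 2.5987/8 = 0.3248 → 32.48%.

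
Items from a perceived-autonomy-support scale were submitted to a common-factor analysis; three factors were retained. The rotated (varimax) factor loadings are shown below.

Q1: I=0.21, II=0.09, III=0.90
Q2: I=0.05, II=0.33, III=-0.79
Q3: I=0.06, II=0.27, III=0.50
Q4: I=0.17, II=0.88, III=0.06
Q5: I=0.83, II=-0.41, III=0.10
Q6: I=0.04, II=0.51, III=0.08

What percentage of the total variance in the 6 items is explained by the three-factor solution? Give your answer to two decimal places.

64.44%

Communalities: 0.8622, 0.7355, 0.3265, 0.8069, 0.8670, 0.2681; Σh² = 3.8662.
Total variance with 6 standardized items is 6, so the solution explains 3.8662/6 = 0.6444 = 64.44%.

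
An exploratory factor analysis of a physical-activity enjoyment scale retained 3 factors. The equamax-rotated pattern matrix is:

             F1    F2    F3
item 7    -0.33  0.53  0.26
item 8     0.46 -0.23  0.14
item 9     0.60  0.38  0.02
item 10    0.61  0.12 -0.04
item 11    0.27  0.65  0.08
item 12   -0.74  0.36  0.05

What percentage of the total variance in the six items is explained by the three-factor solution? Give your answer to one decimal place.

SS loadings by factor: 1.6731, 1.0447, 0.0981; total = 2.8159.
Total variance with 6 standardized items is 6, so the solution explains 2.8159/6 = 0.4693 = 46.93%.

46.9%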